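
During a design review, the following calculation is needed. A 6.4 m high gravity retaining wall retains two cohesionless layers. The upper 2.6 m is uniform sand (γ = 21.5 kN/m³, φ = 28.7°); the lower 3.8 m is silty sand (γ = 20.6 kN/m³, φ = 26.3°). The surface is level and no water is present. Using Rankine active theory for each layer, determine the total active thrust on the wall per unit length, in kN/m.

165 kN/m

K_a1 = tan²(45°−28.7°/2) = 0.3511; K_a2 = tan²(45°−26.3°/2) = 0.3859.
Layer 1: σ at base = K_a1 γ₁ h₁ = 19.63 kPa; P₁ = ½×19.63×2.6 = 25.52.
Layer 2: σ_v at top = γ₁h₁ = 55.90; σ_h top = K_a2×55.90 = 21.57; σ_h base = K_a2×(55.90+20.6×3.8) = 51.78.
P₂ = ½(21.57+51.78)×3.8 = 139.4. Total P_a = 25.52+139.4 = 164.9 kN/m.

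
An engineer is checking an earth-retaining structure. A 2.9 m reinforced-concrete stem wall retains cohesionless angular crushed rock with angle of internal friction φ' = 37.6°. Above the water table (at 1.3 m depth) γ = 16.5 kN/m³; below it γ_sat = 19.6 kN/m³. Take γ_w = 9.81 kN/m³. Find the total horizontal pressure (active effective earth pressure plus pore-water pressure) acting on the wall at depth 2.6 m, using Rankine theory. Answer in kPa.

K_a = (1 − sin φ)/(1 + sin φ) = 0.2421.
γ' = 19.6 − 9.81 = 9.790 kN/m³.
Effective vertical stress at 2.6 m: σ'_v = 16.5×1.3 + 9.790×1.30 = 34.18 kPa.
σ'_h = K_a σ'_v = 0.2421 × 34.18 = 8.275 kPa; u = γ_w × 1.30 = 12.75 kPa.
Total σ_h = 8.275 + 12.75 = 21.03 kPa.

21.0 kPa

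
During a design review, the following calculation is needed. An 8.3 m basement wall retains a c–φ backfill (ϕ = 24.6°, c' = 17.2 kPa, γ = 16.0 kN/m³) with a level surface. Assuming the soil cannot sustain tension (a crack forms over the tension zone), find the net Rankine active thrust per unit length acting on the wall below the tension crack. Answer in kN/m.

K_a = 0.4121; √K_a = 0.6420.
Tension-crack depth z_c = 2c/(γ√K_a) = 2×17.2/(16.0×0.6420) = 3.349 m.
σ_a at base = K_a γ H − 2c√K_a = 0.4121×16.0×8.3 − 2×17.2×0.6420 = 32.65 kPa.
P_a = ½ × 32.65 × (H − z_c) = 0.5×32.65×4.951 = 80.82 kN/m.

80.8 kN/m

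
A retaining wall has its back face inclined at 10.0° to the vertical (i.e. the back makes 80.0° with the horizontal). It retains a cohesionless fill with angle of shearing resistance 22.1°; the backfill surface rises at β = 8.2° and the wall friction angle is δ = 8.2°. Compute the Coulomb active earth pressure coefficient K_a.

0.563

K_a = sin²(α+φ) / [sin²α · sin(α−δ) · (1 + √{sin(φ+δ)sin(φ−β) / (sin(α−δ)sin(α+β))})²].
With α = 80.0°, φ = 22.1°, δ = 8.2°, β = 8.2°: K_a = 0.5633.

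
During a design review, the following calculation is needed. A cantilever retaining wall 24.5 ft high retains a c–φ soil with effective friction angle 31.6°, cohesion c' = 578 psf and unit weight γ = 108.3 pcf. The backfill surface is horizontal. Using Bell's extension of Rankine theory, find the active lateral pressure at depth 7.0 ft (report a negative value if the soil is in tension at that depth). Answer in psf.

K_a = (1 − sin φ)/(1 + sin φ) = 0.3123.
σ_a = K_a γ z − 2c√K_a = 0.3123×108.3×7.0 − 2×578×0.5589 = -409.3 psf.

-409 psf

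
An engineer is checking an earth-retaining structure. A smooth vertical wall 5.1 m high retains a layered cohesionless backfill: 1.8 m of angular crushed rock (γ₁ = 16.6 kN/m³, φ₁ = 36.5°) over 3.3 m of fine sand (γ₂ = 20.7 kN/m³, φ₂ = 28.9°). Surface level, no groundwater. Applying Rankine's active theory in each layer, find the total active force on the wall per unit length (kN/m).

K_a1 = tan²(45°−36.5°/2) = 0.2541; K_a2 = tan²(45°−28.9°/2) = 0.3484.
Layer 1: σ at base = K_a1 γ₁ h₁ = 7.591 kPa; P₁ = ½×7.591×1.8 = 6.832.
Layer 2: σ_v at top = γ₁h₁ = 29.88; σ_h top = K_a2×29.88 = 10.41; σ_h base = K_a2×(29.88+20.7×3.3) = 34.21.
P₂ = ½(10.41+34.21)×3.3 = 73.61. Total P_a = 6.832+73.61 = 80.45 kN/m.

80.4 kN/m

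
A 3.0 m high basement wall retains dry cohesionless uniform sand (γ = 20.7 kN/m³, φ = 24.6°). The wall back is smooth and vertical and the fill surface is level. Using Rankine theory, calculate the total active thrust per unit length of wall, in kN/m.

K_a = tan²(45° − φ/2) = 0.4121.
P_a = ½ K_a γ H² = 0.5 × 0.4121 × 20.7 × 3.0² = 38.39 kN/m.

38.4 kN/m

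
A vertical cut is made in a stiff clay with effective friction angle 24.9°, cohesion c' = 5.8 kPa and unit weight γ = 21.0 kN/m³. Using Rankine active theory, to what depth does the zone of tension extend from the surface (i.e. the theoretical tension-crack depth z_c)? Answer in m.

K_a = tan²(45° − 24.9°/2) = 0.4074; √K_a = 0.6383.
The active pressure is zero where K_a γ z = 2c√K_a, so z_c = 2c/(γ√K_a) = 2×5.8/(21.0×0.6383) = 0.8654 m.

0.865 m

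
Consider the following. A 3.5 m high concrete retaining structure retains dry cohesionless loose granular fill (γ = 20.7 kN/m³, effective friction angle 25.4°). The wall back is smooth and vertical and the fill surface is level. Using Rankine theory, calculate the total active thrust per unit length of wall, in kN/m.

K_a = tan²(45° − φ/2) = 0.3996.
P_a = ½ K_a γ H² = 0.5 × 0.3996 × 20.7 × 3.5² = 50.67 kN/m.

50.7 kN/m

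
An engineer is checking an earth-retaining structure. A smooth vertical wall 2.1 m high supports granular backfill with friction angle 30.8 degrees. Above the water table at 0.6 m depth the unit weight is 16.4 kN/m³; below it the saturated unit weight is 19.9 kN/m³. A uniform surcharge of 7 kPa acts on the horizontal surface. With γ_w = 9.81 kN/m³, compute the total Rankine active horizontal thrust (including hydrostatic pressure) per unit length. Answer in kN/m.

25.2 kN/m

K_a = tan²(45° − φ/2) = 0.3227.
γ' = 19.9 − 9.81 = 10.09 kN/m³. h₂ = H − d_w = 1.5 m.
σ'_h: at surface K_a·q = 2.259; at WT K_a(q+γd_w) = 5.435; at base K_a(q+γd_w+γ'h₂) = 10.32 kPa.
P₁ = ½(2.259+5.435)×0.6 = 2.308; P₂ = ½(5.435+10.32)×1.5 = 11.81; P_w = ½γ_w h₂² = 11.04.
Total = 2.308+11.81+11.04 = 25.16 kN/m.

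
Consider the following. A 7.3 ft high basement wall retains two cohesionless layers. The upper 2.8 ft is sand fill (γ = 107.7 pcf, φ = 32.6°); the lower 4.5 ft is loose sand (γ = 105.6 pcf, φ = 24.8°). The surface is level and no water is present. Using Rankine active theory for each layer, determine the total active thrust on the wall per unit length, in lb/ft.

K_a1 = tan²(45°−32.6°/2) = 0.2997; K_a2 = tan²(45°−24.8°/2) = 0.4090.
Layer 1: σ at base = K_a1 γ₁ h₁ = 90.39 psf; P₁ = ½×90.39×2.8 = 126.5.
Layer 2: σ_v at top = γ₁h₁ = 301.6; σ_h top = K_a2×301.6 = 123.3; σ_h base = K_a2×(301.6+105.6×4.5) = 317.7.
P₂ = ½(123.3+317.7)×4.5 = 992.3. Total P_a = 126.5+992.3 = 1119 lb/ft.

1120 lb/ft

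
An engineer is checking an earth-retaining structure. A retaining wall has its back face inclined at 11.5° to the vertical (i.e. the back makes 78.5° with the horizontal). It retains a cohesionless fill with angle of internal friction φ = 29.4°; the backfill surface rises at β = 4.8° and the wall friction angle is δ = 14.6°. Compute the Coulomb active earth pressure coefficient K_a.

0.426

K_a = sin²(α+φ) / [sin²α · sin(α−δ) · (1 + √{sin(φ+δ)sin(φ−β) / (sin(α−δ)sin(α+β))})²].
With α = 78.5°, φ = 29.4°, δ = 14.6°, β = 4.8°: K_a = 0.4263.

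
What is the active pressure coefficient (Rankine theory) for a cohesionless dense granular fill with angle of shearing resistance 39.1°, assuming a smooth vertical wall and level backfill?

0.226

K_a = tan²(45° − φ/2) = tan²(25.45°) = 0.2265.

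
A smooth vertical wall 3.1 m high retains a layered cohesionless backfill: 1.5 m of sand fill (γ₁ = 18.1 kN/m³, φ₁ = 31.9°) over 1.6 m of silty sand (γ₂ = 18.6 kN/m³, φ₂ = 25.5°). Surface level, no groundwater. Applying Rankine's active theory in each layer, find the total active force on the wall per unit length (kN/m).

K_a1 = tan²(45°−31.9°/2) = 0.3085; K_a2 = tan²(45°−25.5°/2) = 0.3981.
Layer 1: σ at base = K_a1 γ₁ h₁ = 8.376 kPa; P₁ = ½×8.376×1.5 = 6.282.
Layer 2: σ_v at top = γ₁h₁ = 27.15; σ_h top = K_a2×27.15 = 10.81; σ_h base = K_a2×(27.15+18.6×1.6) = 22.66.
P₂ = ½(10.81+22.66)×1.6 = 26.77. Total P_a = 6.282+26.77 = 33.05 kN/m.

33.1 kN/m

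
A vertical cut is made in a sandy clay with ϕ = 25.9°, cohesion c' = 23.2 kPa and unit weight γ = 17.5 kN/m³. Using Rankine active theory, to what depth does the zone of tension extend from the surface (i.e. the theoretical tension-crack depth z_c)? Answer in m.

K_a = tan²(45° − 25.9°/2) = 0.3920; √K_a = 0.6261.
The active pressure is zero where K_a γ z = 2c√K_a, so z_c = 2c/(γ√K_a) = 2×23.2/(17.5×0.6261) = 4.235 m.

4.23 m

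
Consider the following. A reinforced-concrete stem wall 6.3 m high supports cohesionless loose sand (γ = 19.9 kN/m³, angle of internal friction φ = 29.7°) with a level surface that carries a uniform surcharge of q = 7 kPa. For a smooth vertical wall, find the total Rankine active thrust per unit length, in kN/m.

K_a = tan²(45° − φ/2) = 0.3374.
Soil triangle: ½ K_a γ H² = 0.5×0.3374×19.9×6.3² = 133.2 kN/m.
Surcharge rectangle: K_a q H = 0.3374×7×6.3 = 14.88 kN/m.
Total = 133.2 + 14.88 = 148.1 kN/m.

148 kN/m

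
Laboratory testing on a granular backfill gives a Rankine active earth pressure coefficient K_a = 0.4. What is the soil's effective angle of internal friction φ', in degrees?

K_a = tan²(45° − φ/2) ⇒ 45° − φ/2 = arctan(√0.4) = 32.31°.
φ = 2(45° − 32.31°) = 25.38°.

25.4°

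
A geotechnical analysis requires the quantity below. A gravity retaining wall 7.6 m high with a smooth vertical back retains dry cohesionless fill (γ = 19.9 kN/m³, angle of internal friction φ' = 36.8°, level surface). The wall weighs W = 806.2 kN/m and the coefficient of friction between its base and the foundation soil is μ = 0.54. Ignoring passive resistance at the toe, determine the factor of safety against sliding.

3.02

K_a = tan²(45° − 36.8°/2) = 0.2508.
P_a = ½K_aγH² = 0.5×0.2508×19.9×7.6² = 144.1 kN/m, acting at H/3 = 2.533 m above the base.
FS_sliding = μW / P_a = 0.54×806.2 / 144.1 = 3.021.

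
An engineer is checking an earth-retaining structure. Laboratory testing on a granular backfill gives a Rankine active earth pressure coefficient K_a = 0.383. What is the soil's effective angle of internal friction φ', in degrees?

K_a = tan²(45° − φ/2) ⇒ 45° − φ/2 = arctan(√0.383) = 31.75°.
φ = 2(45° − 31.75°) = 26.50°.

26.5°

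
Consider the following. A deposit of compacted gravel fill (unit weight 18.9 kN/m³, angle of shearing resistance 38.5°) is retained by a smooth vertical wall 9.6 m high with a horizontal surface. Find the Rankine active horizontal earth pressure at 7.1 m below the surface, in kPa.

K_a = (1 − sin φ)/(1 + sin φ) = 0.2327.
σ_h = K_a γ z = 0.2327 × 18.9 × 7.1 = 31.22 kPa.

31.2 kPa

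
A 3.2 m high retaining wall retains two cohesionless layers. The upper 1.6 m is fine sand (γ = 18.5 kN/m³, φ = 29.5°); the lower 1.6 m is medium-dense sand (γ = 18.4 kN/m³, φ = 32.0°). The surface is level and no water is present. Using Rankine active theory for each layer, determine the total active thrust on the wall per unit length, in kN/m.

29.8 kN/m

K_a1 = tan²(45°−29.5°/2) = 0.3401; K_a2 = tan²(45°−32.0°/2) = 0.3073.
Layer 1: σ at base = K_a1 γ₁ h₁ = 10.07 kPa; P₁ = ½×10.07×1.6 = 8.054.
Layer 2: σ_v at top = γ₁h₁ = 29.60; σ_h top = K_a2×29.60 = 9.095; σ_h base = K_a2×(29.60+18.4×1.6) = 18.14.
P₂ = ½(9.095+18.14)×1.6 = 21.79. Total P_a = 8.054+21.79 = 29.84 kN/m.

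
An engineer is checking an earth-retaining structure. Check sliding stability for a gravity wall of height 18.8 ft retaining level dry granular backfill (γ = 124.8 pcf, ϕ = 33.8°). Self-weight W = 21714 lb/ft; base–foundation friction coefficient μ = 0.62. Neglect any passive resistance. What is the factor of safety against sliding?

K_a = tan²(45° − 33.8°/2) = 0.2851.
P_a = ½K_aγH² = 0.5×0.2851×124.8×18.8² = 6288 lb/ft, acting at H/3 = 6.267 ft above the base.
FS_sliding = μW / P_a = 0.62×21714 / 6288 = 2.141.

2.14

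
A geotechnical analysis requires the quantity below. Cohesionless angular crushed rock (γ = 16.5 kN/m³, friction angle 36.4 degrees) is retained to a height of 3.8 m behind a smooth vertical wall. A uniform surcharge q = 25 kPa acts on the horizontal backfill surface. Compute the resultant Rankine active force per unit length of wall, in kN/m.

54.6 kN/m

K_a = tan²(45° − φ/2) = 0.2552.
Soil triangle: ½ K_a γ H² = 0.5×0.2552×16.5×3.8² = 30.40 kN/m.
Surcharge rectangle: K_a q H = 0.2552×25×3.8 = 24.24 kN/m.
Total = 30.40 + 24.24 = 54.64 kN/m.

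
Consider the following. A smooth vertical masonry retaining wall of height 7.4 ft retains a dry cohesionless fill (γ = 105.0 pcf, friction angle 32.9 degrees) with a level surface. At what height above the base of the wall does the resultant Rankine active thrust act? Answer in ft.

2.47 ft

K_a = 0.2960.
The pressure distribution is triangular, so the resultant acts at H/3 above the base = 7.4/3 = 2.467 ft.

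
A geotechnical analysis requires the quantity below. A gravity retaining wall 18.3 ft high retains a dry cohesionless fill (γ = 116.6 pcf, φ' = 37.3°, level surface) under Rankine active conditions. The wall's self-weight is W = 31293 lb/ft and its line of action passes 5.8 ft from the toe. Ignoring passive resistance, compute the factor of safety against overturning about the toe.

K_a = tan²(45° − 37.3°/2) = 0.2453.
P_a = ½K_aγH² = 0.5×0.2453×116.6×18.3² = 4790 lb/ft, acting at H/3 = 6.100 ft above the base.
Overturning moment M_o = P_a × H/3 = 4790 × 6.100 = 29220.
Resisting moment M_r = W × 5.8 = 31293 × 5.8 = 181500.
FS_overturning = M_r/M_o = 181500/29220 = 6.212.

6.21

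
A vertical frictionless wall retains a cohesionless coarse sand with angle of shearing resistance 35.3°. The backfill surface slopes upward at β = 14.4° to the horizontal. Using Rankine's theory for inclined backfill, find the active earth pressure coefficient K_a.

K_a = cos β · (cos β − √(cos²β − cos²φ)) / (cos β + √(cos²β − cos²φ)).
cos β = 0.9686, cos φ = 0.8161, √(cos²β − cos²φ) = 0.5216.
K_a = 0.9686 × (0.9686 − 0.5216)/(0.9686 + 0.5216) = 0.2905.

0.291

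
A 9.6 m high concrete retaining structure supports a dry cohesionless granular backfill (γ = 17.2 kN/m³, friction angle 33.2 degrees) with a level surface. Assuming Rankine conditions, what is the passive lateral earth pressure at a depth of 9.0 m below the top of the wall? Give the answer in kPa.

K_p = (1 + sin φ)/(1 − sin φ) = 3.421.
σ_h = K_p γ z = 3.421 × 17.2 × 9.0 = 529.5 kPa.

529 kPa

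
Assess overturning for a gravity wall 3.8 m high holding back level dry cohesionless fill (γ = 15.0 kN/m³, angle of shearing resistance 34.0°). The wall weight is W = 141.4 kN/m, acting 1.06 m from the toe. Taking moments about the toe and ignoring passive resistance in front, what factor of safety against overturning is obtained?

K_a = tan²(45° − 34.0°/2) = 0.2827.
P_a = ½K_aγH² = 0.5×0.2827×15.0×3.8² = 30.62 kN/m, acting at H/3 = 1.267 m above the base.
Overturning moment M_o = P_a × H/3 = 30.62 × 1.267 = 38.78.
Resisting moment M_r = W × 1.06 = 141.4 × 1.06 = 149.9.
FS_overturning = M_r/M_o = 149.9/38.78 = 3.865.

3.86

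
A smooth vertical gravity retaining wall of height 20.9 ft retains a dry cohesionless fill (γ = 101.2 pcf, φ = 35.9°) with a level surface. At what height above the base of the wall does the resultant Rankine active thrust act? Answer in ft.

6.97 ft

K_a = 0.2607.
The pressure distribution is triangular, so the resultant acts at H/3 above the base = 20.9/3 = 6.967 ft.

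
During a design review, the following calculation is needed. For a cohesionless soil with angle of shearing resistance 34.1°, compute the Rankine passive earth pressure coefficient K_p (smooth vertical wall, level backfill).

3.55

K_p = (1 + sin φ)/(1 − sin φ) = tan²(45° + 34.1°/2) = 3.552.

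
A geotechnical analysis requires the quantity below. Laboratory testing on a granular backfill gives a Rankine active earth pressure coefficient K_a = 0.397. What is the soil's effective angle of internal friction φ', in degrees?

K_a = tan²(45° − φ/2) ⇒ 45° − φ/2 = arctan(√0.397) = 32.21°.
φ = 2(45° − 32.21°) = 25.57°.

25.6°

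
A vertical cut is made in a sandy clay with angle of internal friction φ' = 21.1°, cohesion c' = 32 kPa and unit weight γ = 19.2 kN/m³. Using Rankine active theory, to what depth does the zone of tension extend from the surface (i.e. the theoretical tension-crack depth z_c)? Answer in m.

4.86 m

K_a = tan²(45° − 21.1°/2) = 0.4706; √K_a = 0.6860.
The active pressure is zero where K_a γ z = 2c√K_a, so z_c = 2c/(γ√K_a) = 2×32/(19.2×0.6860) = 4.859 m.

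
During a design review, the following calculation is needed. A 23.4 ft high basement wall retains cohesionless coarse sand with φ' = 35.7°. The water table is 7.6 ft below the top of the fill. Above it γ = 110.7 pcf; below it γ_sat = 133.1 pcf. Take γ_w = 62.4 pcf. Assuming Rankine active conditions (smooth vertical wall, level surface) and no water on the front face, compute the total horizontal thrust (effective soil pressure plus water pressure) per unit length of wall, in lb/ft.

K_a = tan²(45° − φ/2) = 0.2630.
γ' = 133.1 − 62.4 = 70.70 pcf. Depth below WT = 15.8 ft.
σ'_h at WT = K_a γ d_w = 221.3 psf; at base = 221.3 + K_a γ' × 15.8 = 515.0 psf.
P₁ (0–7.6 ft) = ½×221.3×7.6 = 840.8. P₂ (7.6–23.4 ft) = ½(221.3+515.0)×15.8 = 5817.
P_w = ½ γ_w h₂² = 0.5×62.4×15.8² = 7789. Total = 840.8+5817+7789 = 14450 lb/ft.

14400 lb/ft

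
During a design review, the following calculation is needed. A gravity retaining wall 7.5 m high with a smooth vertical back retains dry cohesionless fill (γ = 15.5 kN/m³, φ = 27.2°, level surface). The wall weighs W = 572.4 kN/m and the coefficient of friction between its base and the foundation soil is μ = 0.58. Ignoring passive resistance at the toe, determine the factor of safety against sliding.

K_a = tan²(45° − 27.2°/2) = 0.3726.
P_a = ½K_aγH² = 0.5×0.3726×15.5×7.5² = 162.4 kN/m, acting at H/3 = 2.500 m above the base.
FS_sliding = μW / P_a = 0.58×572.4 / 162.4 = 2.044.

2.04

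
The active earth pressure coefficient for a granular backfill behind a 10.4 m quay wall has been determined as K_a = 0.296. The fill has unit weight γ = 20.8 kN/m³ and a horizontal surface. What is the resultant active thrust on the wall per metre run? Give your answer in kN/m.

333 kN/m

P = ½ K_a γ H² = 0.5 × 0.296 × 20.8 × 10.4² = 333.0 kN/m.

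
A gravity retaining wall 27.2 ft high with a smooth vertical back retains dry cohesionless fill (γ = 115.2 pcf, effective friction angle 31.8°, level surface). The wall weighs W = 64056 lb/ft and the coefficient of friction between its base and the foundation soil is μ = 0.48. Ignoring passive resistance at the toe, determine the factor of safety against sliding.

K_a = tan²(45° − 31.8°/2) = 0.3098.
P_a = ½K_aγH² = 0.5×0.3098×115.2×27.2² = 13200 lb/ft, acting at H/3 = 9.067 ft above the base.
FS_sliding = μW / P_a = 0.48×64056 / 13200 = 2.329.

2.33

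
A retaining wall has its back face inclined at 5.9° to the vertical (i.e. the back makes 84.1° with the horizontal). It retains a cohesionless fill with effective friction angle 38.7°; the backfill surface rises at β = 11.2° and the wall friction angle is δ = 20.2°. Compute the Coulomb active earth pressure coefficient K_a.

K_a = sin²(α+φ) / [sin²α · sin(α−δ) · (1 + √{sin(φ+δ)sin(φ−β) / (sin(α−δ)sin(α+β))})²].
With α = 84.1°, φ = 38.7°, δ = 20.2°, β = 11.2°: K_a = 0.2869.

0.287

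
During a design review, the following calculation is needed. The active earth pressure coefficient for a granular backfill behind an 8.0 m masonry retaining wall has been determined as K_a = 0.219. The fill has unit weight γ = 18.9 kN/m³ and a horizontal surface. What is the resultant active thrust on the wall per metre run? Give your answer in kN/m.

132 kN/m

P = ½ K_a γ H² = 0.5 × 0.219 × 18.9 × 8.0² = 132.5 kN/m.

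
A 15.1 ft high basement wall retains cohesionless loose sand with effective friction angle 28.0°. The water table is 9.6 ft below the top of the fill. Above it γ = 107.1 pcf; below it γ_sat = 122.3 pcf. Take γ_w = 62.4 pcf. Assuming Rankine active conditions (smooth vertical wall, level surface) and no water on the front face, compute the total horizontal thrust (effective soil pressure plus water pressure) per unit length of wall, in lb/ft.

K_a = tan²(45° − φ/2) = 0.3610.
γ' = 122.3 − 62.4 = 59.90 pcf. Depth below WT = 5.5 ft.
σ'_h at WT = K_a γ d_w = 371.2 psf; at base = 371.2 + K_a γ' × 5.5 = 490.1 psf.
P₁ (0–9.6 ft) = ½×371.2×9.6 = 1782. P₂ (9.6–15.1 ft) = ½(371.2+490.1)×5.5 = 2369.
P_w = ½ γ_w h₂² = 0.5×62.4×5.5² = 943.8. Total = 1782+2369+943.8 = 5094 lb/ft.

5090 lb/ft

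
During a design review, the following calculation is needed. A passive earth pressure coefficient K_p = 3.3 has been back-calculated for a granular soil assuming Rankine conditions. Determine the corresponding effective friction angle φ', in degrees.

32.3°

K_p = (1+sin φ)/(1−sin φ) ⇒ sin φ = (K_p − 1)/(K_p + 1) = 0.5349.
φ = arcsin(0.5349) = 32.34°.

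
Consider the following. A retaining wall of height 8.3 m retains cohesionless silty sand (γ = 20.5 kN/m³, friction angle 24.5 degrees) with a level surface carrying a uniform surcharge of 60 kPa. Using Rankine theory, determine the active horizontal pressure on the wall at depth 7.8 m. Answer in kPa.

91.0 kPa

K_a = (1 − sin φ)/(1 + sin φ) = 0.4137.
σ_v = γz + q = 20.5 × 7.8 + 60 = 219.9 kPa.
σ_h = K_a σ_v = 0.4137 × 219.9 = 90.98 kPa.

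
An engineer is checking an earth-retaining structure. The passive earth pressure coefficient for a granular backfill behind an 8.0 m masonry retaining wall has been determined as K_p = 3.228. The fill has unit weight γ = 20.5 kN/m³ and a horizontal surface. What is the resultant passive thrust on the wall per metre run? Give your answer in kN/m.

2120 kN/m

P = ½ K_p γ H² = 0.5 × 3.228 × 20.5 × 8.0² = 2118 kN/m.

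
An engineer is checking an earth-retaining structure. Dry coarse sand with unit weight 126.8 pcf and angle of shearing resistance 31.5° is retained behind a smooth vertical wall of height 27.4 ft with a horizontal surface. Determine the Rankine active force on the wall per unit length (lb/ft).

K_a = tan²(45° − φ/2) = 0.3136.
P_a = ½ K_a γ H² = 0.5 × 0.3136 × 126.8 × 27.4² = 14930 lb/ft.

14900 lb/ft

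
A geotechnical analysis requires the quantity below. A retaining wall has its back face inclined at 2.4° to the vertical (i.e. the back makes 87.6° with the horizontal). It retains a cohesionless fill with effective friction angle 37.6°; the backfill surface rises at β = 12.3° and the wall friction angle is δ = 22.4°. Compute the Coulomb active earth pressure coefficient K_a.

0.273

K_a = sin²(α+φ) / [sin²α · sin(α−δ) · (1 + √{sin(φ+δ)sin(φ−β) / (sin(α−δ)sin(α+β))})²].
With α = 87.6°, φ = 37.6°, δ = 22.4°, β = 12.3°: K_a = 0.2729.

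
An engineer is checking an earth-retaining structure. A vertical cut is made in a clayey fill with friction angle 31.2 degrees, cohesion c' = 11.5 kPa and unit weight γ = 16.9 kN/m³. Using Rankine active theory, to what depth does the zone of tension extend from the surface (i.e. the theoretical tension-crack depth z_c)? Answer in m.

2.42 m

K_a = tan²(45° − 31.2°/2) = 0.3175; √K_a = 0.5635.
The active pressure is zero where K_a γ z = 2c√K_a, so z_c = 2c/(γ√K_a) = 2×11.5/(16.9×0.5635) = 2.415 m.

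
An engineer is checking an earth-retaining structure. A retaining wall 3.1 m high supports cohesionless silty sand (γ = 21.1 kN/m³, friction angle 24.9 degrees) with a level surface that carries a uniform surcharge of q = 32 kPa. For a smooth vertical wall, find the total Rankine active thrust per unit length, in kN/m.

81.7 kN/m

K_a = tan²(45° − φ/2) = 0.4074.
Soil triangle: ½ K_a γ H² = 0.5×0.4074×21.1×3.1² = 41.31 kN/m.
Surcharge rectangle: K_a q H = 0.4074×32×3.1 = 40.42 kN/m.
Total = 41.31 + 40.42 = 81.72 kN/m.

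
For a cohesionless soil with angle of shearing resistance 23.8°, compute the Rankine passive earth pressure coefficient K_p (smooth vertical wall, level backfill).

K_p = (1 + sin φ)/(1 − sin φ) = tan²(45° + 23.8°/2) = 2.353.

2.35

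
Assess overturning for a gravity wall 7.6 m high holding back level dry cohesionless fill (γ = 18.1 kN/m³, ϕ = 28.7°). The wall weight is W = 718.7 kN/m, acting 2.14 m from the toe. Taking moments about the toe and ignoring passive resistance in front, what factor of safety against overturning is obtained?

3.31

K_a = tan²(45° − 28.7°/2) = 0.3511.
P_a = ½K_aγH² = 0.5×0.3511×18.1×7.6² = 183.6 kN/m, acting at H/3 = 2.533 m above the base.
Overturning moment M_o = P_a × H/3 = 183.6 × 2.533 = 465.0.
Resisting moment M_r = W × 2.14 = 718.7 × 2.14 = 1538.
FS_overturning = M_r/M_o = 1538/465.0 = 3.308.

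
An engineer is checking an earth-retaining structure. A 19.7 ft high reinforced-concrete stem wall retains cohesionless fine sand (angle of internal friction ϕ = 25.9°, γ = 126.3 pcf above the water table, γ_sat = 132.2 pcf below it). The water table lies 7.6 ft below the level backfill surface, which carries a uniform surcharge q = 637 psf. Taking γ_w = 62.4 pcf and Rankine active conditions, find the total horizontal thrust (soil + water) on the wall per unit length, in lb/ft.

17500 lb/ft

K_a = tan²(45° − φ/2) = 0.3920.
γ' = 132.2 − 62.4 = 69.80 pcf. h₂ = H − d_w = 12.1 ft.
σ'_h: at surface K_a·q = 249.7; at WT K_a(q+γd_w) = 625.9; at base K_a(q+γd_w+γ'h₂) = 957.0 psf.
P₁ = ½(249.7+625.9)×7.6 = 3327; P₂ = ½(625.9+957.0)×12.1 = 9577; P_w = ½γ_w h₂² = 4568.
Total = 3327+9577+4568 = 17470 lb/ft.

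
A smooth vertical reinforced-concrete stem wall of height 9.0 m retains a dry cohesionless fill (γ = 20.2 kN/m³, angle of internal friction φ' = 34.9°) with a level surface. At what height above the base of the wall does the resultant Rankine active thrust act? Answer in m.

3.00 m

K_a = 0.2721.
The pressure distribution is triangular, so the resultant acts at H/3 above the base = 9.0/3 = 3.000 m.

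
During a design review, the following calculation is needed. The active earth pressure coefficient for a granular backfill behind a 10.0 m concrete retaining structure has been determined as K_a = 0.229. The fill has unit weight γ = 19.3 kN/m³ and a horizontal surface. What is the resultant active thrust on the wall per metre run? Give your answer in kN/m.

P = ½ K_a γ H² = 0.5 × 0.229 × 19.3 × 10.0² = 221.0 kN/m.

221 kN/m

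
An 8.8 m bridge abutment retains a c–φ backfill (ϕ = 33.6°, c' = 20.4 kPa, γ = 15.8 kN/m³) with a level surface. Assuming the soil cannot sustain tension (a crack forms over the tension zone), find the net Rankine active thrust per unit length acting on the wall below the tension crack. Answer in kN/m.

36.1 kN/m

K_a = 0.2875; √K_a = 0.5362.
Tension-crack depth z_c = 2c/(γ√K_a) = 2×20.4/(15.8×0.5362) = 4.816 m.
σ_a at base = K_a γ H − 2c√K_a = 0.2875×15.8×8.8 − 2×20.4×0.5362 = 18.10 kPa.
P_a = ½ × 18.10 × (H − z_c) = 0.5×18.10×3.984 = 36.05 kN/m.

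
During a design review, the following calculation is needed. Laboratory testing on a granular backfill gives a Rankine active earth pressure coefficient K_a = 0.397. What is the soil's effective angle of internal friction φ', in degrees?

K_a = tan²(45° − φ/2) ⇒ 45° − φ/2 = arctan(√0.397) = 32.21°.
φ = 2(45° − 32.21°) = 25.57°.

25.6°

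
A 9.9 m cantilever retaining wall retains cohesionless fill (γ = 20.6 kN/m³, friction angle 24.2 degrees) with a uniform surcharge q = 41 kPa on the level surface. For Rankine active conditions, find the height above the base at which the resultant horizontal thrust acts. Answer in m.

3.77 m

K_a = 0.4185.
Triangular part P₁ = ½K_aγH² = 422.5 at H/3 = 3.300 m; rectangular part P₂ = K_a q H = 169.9 at H/2 = 4.950 m.
ȳ = (P₁·3.300 + P₂·4.950)/(P₁+P₂) = 3.773 m.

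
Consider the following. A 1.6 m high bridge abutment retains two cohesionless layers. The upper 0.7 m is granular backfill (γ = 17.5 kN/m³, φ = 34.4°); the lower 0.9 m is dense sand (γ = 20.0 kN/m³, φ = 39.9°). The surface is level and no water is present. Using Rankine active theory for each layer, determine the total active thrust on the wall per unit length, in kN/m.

K_a1 = tan²(45°−34.4°/2) = 0.2780; K_a2 = tan²(45°−39.9°/2) = 0.2184.
Layer 1: σ at base = K_a1 γ₁ h₁ = 3.405 kPa; P₁ = ½×3.405×0.7 = 1.192.
Layer 2: σ_v at top = γ₁h₁ = 12.25; σ_h top = K_a2×12.25 = 2.676; σ_h base = K_a2×(12.25+20.0×0.9) = 6.608.
P₂ = ½(2.676+6.608)×0.9 = 4.178. Total P_a = 1.192+4.178 = 5.369 kN/m.

5.37 kN/m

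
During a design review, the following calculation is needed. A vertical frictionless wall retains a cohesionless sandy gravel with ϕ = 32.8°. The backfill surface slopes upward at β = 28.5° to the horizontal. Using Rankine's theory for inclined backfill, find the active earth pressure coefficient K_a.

0.482

K_a = cos β · (cos β − √(cos²β − cos²φ)) / (cos β + √(cos²β − cos²φ)).
cos β = 0.8788, cos φ = 0.8406, √(cos²β − cos²φ) = 0.2565.
K_a = 0.8788 × (0.8788 − 0.2565)/(0.8788 + 0.2565) = 0.4818.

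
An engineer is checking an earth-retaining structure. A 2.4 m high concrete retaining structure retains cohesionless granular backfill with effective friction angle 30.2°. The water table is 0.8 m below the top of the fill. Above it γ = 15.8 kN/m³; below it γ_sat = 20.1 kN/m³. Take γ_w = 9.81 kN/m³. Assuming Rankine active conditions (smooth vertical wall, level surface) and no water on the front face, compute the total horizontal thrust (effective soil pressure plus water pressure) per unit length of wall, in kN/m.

K_a = tan²(45° − φ/2) = 0.3307.
γ' = 20.1 − 9.81 = 10.29 kN/m³. Depth below WT = 1.6 m.
σ'_h at WT = K_a γ d_w = 4.179 kPa; at base = 4.179 + K_a γ' × 1.6 = 9.623 kPa.
P₁ (0–0.8 m) = ½×4.179×0.8 = 1.672. P₂ (0.8–2.4 m) = ½(4.179+9.623)×1.6 = 11.04.
P_w = ½ γ_w h₂² = 0.5×9.81×1.6² = 12.56. Total = 1.672+11.04+12.56 = 25.27 kN/m.

25.3 kN/m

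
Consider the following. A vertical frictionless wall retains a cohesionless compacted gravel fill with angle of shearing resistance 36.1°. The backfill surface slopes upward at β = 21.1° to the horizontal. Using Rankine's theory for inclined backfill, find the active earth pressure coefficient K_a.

0.311

K_a = cos β · (cos β − √(cos²β − cos²φ)) / (cos β + √(cos²β − cos²φ)).
cos β = 0.9330, cos φ = 0.8080, √(cos²β − cos²φ) = 0.4664.
K_a = 0.9330 × (0.9330 − 0.4664)/(0.9330 + 0.4664) = 0.3110.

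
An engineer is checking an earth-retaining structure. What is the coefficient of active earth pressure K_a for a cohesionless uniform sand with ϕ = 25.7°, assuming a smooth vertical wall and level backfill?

K_a = (1 − sin φ)/(1 + sin φ) = (1 − sin 25.7°)/(1 + sin 25.7°) = 0.3950.

0.395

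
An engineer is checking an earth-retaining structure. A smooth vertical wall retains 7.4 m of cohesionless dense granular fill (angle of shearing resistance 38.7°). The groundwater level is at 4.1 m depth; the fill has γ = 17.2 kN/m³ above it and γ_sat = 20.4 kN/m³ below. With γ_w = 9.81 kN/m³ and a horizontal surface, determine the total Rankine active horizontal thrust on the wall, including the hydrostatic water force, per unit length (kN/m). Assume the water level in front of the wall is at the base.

K_a = tan²(45° − φ/2) = 0.2306.
γ' = 20.4 − 9.81 = 10.59 kN/m³. Depth below WT = 3.3 m.
σ'_h at WT = K_a γ d_w = 16.26 kPa; at base = 16.26 + K_a γ' × 3.3 = 24.32 kPa.
P₁ (0–4.1 m) = ½×16.26×4.1 = 33.33. P₂ (4.1–7.4 m) = ½(16.26+24.32)×3.3 = 66.96.
P_w = ½ γ_w h₂² = 0.5×9.81×3.3² = 53.42. Total = 33.33+66.96+53.42 = 153.7 kN/m.

154 kN/m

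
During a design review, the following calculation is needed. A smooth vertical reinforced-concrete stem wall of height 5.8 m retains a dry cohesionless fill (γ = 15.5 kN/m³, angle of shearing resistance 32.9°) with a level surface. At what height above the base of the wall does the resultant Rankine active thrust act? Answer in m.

1.93 m

K_a = 0.2960.
The pressure distribution is triangular, so the resultant acts at H/3 above the base = 5.8/3 = 1.933 m.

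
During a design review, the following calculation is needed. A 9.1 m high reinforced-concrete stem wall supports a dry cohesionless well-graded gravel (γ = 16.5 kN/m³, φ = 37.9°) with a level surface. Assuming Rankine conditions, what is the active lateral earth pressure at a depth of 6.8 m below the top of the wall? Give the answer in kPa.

26.8 kPa

K_a = (1 − sin φ)/(1 + sin φ) = 0.2389.
σ_h = K_a γ z = 0.2389 × 16.5 × 6.8 = 26.81 kPa.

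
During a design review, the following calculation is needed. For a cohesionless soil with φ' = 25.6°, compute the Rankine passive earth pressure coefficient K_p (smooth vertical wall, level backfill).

K_p = (1 + sin φ)/(1 − sin φ) = tan²(45° + 25.6°/2) = 2.522.

2.52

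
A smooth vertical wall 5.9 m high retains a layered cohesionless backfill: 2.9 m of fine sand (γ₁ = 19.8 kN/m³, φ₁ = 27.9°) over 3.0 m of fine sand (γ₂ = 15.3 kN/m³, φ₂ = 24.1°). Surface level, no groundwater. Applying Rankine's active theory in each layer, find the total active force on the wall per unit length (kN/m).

131 kN/m

K_a1 = tan²(45°−27.9°/2) = 0.3625; K_a2 = tan²(45°−24.1°/2) = 0.4201.
Layer 1: σ at base = K_a1 γ₁ h₁ = 20.81 kPa; P₁ = ½×20.81×2.9 = 30.18.
Layer 2: σ_v at top = γ₁h₁ = 57.42; σ_h top = K_a2×57.42 = 24.12; σ_h base = K_a2×(57.42+15.3×3.0) = 43.41.
P₂ = ½(24.12+43.41)×3.0 = 101.3. Total P_a = 30.18+101.3 = 131.5 kN/m.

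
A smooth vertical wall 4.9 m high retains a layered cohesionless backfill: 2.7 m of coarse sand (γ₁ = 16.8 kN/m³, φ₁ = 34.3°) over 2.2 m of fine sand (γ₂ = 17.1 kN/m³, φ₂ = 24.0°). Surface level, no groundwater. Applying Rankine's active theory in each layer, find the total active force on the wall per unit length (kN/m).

76.6 kN/m

K_a1 = tan²(45°−34.3°/2) = 0.2792; K_a2 = tan²(45°−24.0°/2) = 0.4217.
Layer 1: σ at base = K_a1 γ₁ h₁ = 12.66 kPa; P₁ = ½×12.66×2.7 = 17.09.
Layer 2: σ_v at top = γ₁h₁ = 45.36; σ_h top = K_a2×45.36 = 19.13; σ_h base = K_a2×(45.36+17.1×2.2) = 35.00.
P₂ = ½(19.13+35.00)×2.2 = 59.54. Total P_a = 17.09+59.54 = 76.63 kN/m.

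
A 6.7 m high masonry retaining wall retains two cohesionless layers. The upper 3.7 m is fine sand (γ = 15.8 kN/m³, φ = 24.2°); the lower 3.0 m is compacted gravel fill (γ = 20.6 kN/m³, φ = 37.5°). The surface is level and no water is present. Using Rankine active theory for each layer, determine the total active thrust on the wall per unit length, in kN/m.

K_a1 = tan²(45°−24.2°/2) = 0.4185; K_a2 = tan²(45°−37.5°/2) = 0.2432.
Layer 1: σ at base = K_a1 γ₁ h₁ = 24.47 kPa; P₁ = ½×24.47×3.7 = 45.26.
Layer 2: σ_v at top = γ₁h₁ = 58.46; σ_h top = K_a2×58.46 = 14.22; σ_h base = K_a2×(58.46+20.6×3.0) = 29.25.
P₂ = ½(14.22+29.25)×3.0 = 65.20. Total P_a = 45.26+65.20 = 110.5 kN/m.

110 kN/m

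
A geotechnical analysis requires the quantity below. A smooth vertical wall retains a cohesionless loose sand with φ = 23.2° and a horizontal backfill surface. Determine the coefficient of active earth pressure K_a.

0.435

K_a = (1 − sin φ)/(1 + sin φ) = (1 − sin 23.2°)/(1 + sin 23.2°) = 0.4348.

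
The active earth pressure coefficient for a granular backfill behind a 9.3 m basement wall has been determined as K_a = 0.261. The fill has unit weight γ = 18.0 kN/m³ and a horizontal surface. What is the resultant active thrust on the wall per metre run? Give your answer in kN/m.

203 kN/m

P = ½ K_a γ H² = 0.5 × 0.261 × 18.0 × 9.3² = 203.2 kN/m.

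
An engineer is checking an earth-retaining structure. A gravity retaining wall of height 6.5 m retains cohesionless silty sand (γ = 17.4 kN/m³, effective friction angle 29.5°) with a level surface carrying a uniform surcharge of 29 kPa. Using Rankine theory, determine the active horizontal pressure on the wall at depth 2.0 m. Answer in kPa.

21.7 kPa

K_a = (1 − sin φ)/(1 + sin φ) = 0.3401.
σ_v = γz + q = 17.4 × 2.0 + 29 = 63.80 kPa.
σ_h = K_a σ_v = 0.3401 × 63.80 = 21.70 kPa.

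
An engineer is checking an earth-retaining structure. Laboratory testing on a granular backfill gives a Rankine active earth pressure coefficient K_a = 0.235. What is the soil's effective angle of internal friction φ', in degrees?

38.3°

K_a = tan²(45° − φ/2) ⇒ 45° − φ/2 = arctan(√0.235) = 25.86°.
φ = 2(45° − 25.86°) = 38.27°.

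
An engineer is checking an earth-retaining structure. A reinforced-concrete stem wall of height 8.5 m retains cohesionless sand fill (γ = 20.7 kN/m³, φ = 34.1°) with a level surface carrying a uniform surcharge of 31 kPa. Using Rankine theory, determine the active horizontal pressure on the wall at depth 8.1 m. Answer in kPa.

55.9 kPa

K_a = (1 − sin φ)/(1 + sin φ) = 0.2815.
σ_v = γz + q = 20.7 × 8.1 + 31 = 198.7 kPa.
σ_h = K_a σ_v = 0.2815 × 198.7 = 55.93 kPa.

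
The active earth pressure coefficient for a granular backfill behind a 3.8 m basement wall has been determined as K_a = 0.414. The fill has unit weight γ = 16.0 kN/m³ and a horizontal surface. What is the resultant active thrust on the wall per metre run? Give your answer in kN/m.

47.8 kN/m

P = ½ K_a γ H² = 0.5 × 0.414 × 16.0 × 3.8² = 47.83 kN/m.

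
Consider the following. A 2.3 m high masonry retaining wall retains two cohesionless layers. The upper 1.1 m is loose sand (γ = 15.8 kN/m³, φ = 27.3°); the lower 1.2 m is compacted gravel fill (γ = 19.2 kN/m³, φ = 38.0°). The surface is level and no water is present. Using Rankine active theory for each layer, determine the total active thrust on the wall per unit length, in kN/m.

K_a1 = tan²(45°−27.3°/2) = 0.3711; K_a2 = tan²(45°−38.0°/2) = 0.2379.
Layer 1: σ at base = K_a1 γ₁ h₁ = 6.450 kPa; P₁ = ½×6.450×1.1 = 3.548.
Layer 2: σ_v at top = γ₁h₁ = 17.38; σ_h top = K_a2×17.38 = 4.134; σ_h base = K_a2×(17.38+19.2×1.2) = 9.615.
P₂ = ½(4.134+9.615)×1.2 = 8.250. Total P_a = 3.548+8.250 = 11.80 kN/m.

11.8 kN/m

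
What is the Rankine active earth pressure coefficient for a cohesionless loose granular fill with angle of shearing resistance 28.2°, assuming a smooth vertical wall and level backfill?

K_a = tan²(45° − φ/2) = tan²(30.90°) = 0.3582.

0.358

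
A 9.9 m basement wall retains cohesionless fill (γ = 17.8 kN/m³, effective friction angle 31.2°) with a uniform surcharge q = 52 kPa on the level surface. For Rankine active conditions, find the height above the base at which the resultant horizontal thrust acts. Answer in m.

K_a = 0.3175.
Triangular part P₁ = ½K_aγH² = 277.0 at H/3 = 3.300 m; rectangular part P₂ = K_a q H = 163.4 at H/2 = 4.950 m.
ȳ = (P₁·3.300 + P₂·4.950)/(P₁+P₂) = 3.912 m.

3.91 m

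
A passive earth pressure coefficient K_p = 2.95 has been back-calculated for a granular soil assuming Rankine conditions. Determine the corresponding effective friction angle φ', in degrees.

29.6°

K_p = (1+sin φ)/(1−sin φ) ⇒ sin φ = (K_p − 1)/(K_p + 1) = 0.4937.
φ = arcsin(0.4937) = 29.58°.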